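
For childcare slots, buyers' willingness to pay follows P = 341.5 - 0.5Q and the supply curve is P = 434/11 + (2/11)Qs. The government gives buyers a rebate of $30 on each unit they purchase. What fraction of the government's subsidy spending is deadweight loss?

DWL / government spending = 22/487

Pre-subsidy: 341.5 - 0.5Q = 434/11 + (2/11)Q gives Q* = 443 and P* = 120.
With the rebate, buyers effectively pay Pb = Ps − 30, where Ps is the price sellers receive.
On the curves, Pb = 341.5 - 0.5Q and Ps = 434/11 + (2/11)Q; the wedge Ps − Pb = 30 gives 434/11 + (2/11)Q − (341.5 - 0.5Q) = 30, so Q' = 487.
Then Pb = 341.5 − 0.5·487 = 98 and Ps = 434/11 + (2/11)·487 = 128.
ΔCS = ½(443 + 487)(120 − 98) = 10230; ΔPS = ½(443 + 487)(128 − 120) = 3720.
Government spending = 30 × 487 = 14610.
DWL = ½ × 30 × (487 − 443) = 660; fraction = 660 / 14610 = 22/487.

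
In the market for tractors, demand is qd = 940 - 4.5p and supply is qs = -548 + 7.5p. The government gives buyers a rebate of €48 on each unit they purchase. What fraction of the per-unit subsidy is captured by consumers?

Consumer share = 0.625

Pre-subsidy: 940 - 4.5p = -548 + 7.5p gives p* = 124, q* = 382.
With the rebate, buyers effectively pay pb = ps − 48, where ps is the price sellers receive.
Demand in terms of ps becomes qd = 940 − 4.5(ps − 48) = 1156 - 4.5ps. Setting this equal to supply: 1156 - 4.5ps = -548 + 7.5ps, so ps = 142.
Buyers pay pb = 142 − 48 = 94; q' = -548 + 7.5·142 = 517.
Buyers' price falls by p* − pb = 124 − 94 = 30; sellers' price rises by ps − p* = 142 − 124 = 18.
So consumers capture 30/48 = 0.625 of each unit of subsidy.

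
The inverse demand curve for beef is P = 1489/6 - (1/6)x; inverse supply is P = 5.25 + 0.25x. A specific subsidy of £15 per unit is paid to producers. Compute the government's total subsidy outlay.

Pre-subsidy: 1489/6 - (1/6)x = 5.25 + 0.25x gives x* = 583 and P* = 151.
With the subsidy, sellers receive Ps = Pb + 15 for each unit, where Pb is the price buyers pay.
On the curves, Pb = 1489/6 - (1/6)x and Ps = 5.25 + 0.25x; the wedge Ps − Pb = 15 gives 5.25 + 0.25x − (1489/6 - (1/6)x) = 15, so x' = 619.
Then Pb = 1489/6 − (1/6)·619 = 145 and Ps = 5.25 + 0.25·619 = 160.
Government outlay = subsidy × quantity = 15 × 619 = 9285.

Government cost = £9285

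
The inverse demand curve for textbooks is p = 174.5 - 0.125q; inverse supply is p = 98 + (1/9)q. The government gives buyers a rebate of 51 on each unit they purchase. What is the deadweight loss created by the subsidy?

Pre-subsidy: 174.5 - 0.125q = 98 + (1/9)q gives q* = 324 and p* = 134.
With the rebate, buyers effectively pay pb = ps − 51, where ps is the price sellers receive.
On the curves, pb = 174.5 - 0.125q and ps = 98 + (1/9)q; the wedge ps − pb = 51 gives 98 + (1/9)q − (174.5 - 0.125q) = 51, so q' = 540.
Then pb = 174.5 − 0.125·540 = 107 and ps = 98 + (1/9)·540 = 158.
The subsidy expands output by 540 − 324 = 216 past the efficient level; on those units the gap between marginal cost and willingness to pay runs from 0 up to 51.
DWL = ½ × 51 × 216 = 5508.

Deadweight loss = 5508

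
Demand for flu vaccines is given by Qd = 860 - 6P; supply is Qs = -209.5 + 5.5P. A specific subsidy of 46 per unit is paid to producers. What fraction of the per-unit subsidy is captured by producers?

Producer share = 12/23

Pre-subsidy: 860 - 6P = -209.5 + 5.5P gives P* = 93, Q* = 302.
With the subsidy, sellers receive Ps = Pb + 46 for each unit, where Pb is the price buyers pay.
Supply in terms of Pb becomes Qs = -209.5 + 5.5(Pb + 46) = 43.5 + 5.5Pb. Setting this equal to demand: 860 - 6Pb = 43.5 + 5.5Pb, so Pb = 71.
Sellers receive Ps = 71 + 46 = 117; Q' = 860 − 6·71 = 434.
Buyers' price falls by P* − Pb = 93 − 71 = 22; sellers' price rises by Ps − P* = 117 − 93 = 24.
So producers capture 24/46 = 12/23 of each unit of subsidy.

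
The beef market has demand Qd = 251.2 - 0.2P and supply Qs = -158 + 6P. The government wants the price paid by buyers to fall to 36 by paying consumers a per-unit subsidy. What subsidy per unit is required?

At a buyer price of 36, quantity demanded is 251.2 − 0.2·36 = 244.
Sellers supply 244 only when they receive Ps with -158 + 6·Ps = 244, i.e. Ps = 67.
s = Ps − Pb = 67 − 36 = 31.

Required subsidy s = 31 per unit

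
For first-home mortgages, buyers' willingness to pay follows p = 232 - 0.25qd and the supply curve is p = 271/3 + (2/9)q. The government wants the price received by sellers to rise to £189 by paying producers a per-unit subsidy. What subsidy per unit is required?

Required subsidy s = £68 per unit

At a seller price of 189, quantity supplied is -406.5 + 4.5·189 = 444.
Buyers absorb 444 only when they pay pb = 232 − 0.25·444 = 121.
s = ps − pb = 189 − 121 = 68.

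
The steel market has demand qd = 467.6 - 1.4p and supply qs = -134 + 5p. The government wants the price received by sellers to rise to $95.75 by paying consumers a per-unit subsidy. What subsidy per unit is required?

Required subsidy s = $8 per unit

At a seller price of 95.75, quantity supplied is -134 + 5·95.75 = 344.75.
Buyers absorb 344.75 only when they pay pb with 467.6 − 1.4·pb = 344.75, i.e. pb = 87.75.
s = ps − pb = 95.75 − 87.75 = 8.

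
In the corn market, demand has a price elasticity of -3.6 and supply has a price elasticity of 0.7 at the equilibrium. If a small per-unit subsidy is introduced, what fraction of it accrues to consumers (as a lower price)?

Consumer share = 7/43

For a small subsidy around the equilibrium, the benefit split depends on the relative slopes, which at a point are proportional to the elasticities.
Buyer share = εs/(εs + |εd|) = 0.7/(0.7 + 3.6) = 7/43; seller share = |εd|/(εs + |εd|) = 36/43.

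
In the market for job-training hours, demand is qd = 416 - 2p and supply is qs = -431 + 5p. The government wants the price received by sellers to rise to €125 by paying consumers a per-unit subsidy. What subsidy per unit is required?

At a seller price of 125, quantity supplied is -431 + 5·125 = 194.
Buyers absorb 194 only when they pay pb with 416 − 2·pb = 194, i.e. pb = 111.
s = ps − pb = 125 − 111 = 14.

Required subsidy s = €14 per unit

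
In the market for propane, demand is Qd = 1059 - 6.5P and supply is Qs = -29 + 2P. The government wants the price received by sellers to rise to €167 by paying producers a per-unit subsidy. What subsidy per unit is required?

At a seller price of 167, quantity supplied is -29 + 2·167 = 305.
Buyers absorb 305 only when they pay Pb with 1059 − 6.5·Pb = 305, i.e. Pb = 116.
s = Ps − Pb = 167 − 116 = 51.

Required subsidy s = €51 per unit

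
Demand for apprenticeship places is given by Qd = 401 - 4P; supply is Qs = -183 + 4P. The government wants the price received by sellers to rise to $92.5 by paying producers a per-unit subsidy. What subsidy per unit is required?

Required subsidy s = $39 per unit

At a seller price of 92.5, quantity supplied is -183 + 4·92.5 = 187.
Buyers absorb 187 only when they pay Pb with 401 − 4·Pb = 187, i.e. Pb = 53.5.
s = Ps − Pb = 92.5 − 53.5 = 39.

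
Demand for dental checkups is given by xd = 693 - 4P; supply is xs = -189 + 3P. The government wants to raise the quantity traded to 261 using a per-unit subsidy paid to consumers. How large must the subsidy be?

At x = 261, invert demand for the buyer price: Pb = (693 − 261)/4 = 108; invert supply for the seller price: Ps = (261 − (-189))/3 = 150.
The subsidy must fill the gap: s = Ps − Pb = 150 − 108 = 42.

Required subsidy s = 42 per unit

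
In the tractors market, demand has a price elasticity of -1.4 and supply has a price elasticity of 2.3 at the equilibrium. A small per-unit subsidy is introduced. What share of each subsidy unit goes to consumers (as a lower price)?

Consumer share = 23/37

For a small subsidy around the equilibrium, the benefit split depends on the relative slopes, which at a point are proportional to the elasticities.
Buyer share = εs/(εs + |εd|) = 2.3/(2.3 + 1.4) = 23/37; seller share = |εd|/(εs + |εd|) = 14/37.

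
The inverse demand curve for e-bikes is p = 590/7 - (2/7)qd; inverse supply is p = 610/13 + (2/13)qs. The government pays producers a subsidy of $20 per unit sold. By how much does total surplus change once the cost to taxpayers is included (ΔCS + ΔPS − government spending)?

Net change in total surplus = -$455

Pre-subsidy: 590/7 - (2/7)q = 610/13 + (2/13)q gives q* = 85 and p* = 60.
With the subsidy, sellers receive ps = pb + 20 for each unit, where pb is the price buyers pay.
On the curves, pb = 590/7 - (2/7)q and ps = 610/13 + (2/13)q; the wedge ps − pb = 20 gives 610/13 + (2/13)q − (590/7 - (2/7)q) = 20, so q' = 130.5.
Then pb = 590/7 − (2/7)·130.5 = 47 and ps = 610/13 + (2/13)·130.5 = 67.
ΔCS = ½(85 + 130.5)(60 − 47) = 1400.75; ΔPS = ½(85 + 130.5)(67 − 60) = 754.25.
Government spending = 20 × 130.5 = 2610.
Net change = 1400.75 + 754.25 − 2610 = -455. The loss equals the DWL triangle ½·20·45.5.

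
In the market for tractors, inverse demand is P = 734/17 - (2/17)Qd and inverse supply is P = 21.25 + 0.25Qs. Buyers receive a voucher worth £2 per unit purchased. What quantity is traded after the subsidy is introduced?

Pre-subsidy: 734/17 - (2/17)Q = 21.25 + 0.25Q gives Q* = 59.64 and P* = 36.16.
With the rebate, buyers effectively pay Pb = Ps − 2, where Ps is the price sellers receive.
On the curves, Pb = 734/17 - (2/17)Q and Ps = 21.25 + 0.25Q; the wedge Ps − Pb = 2 gives 21.25 + 0.25Q − (734/17 - (2/17)Q) = 2, so Q' = 65.08.
Then Pb = 734/17 − (2/17)·65.08 = 35.52 and Ps = 21.25 + 0.25·65.08 = 37.52.

Q' = 65.08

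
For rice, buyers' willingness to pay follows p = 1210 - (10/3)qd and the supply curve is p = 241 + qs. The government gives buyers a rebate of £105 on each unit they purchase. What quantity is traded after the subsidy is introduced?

q' = 3222/13

Pre-subsidy: 1210 - (10/3)q = 241 + q gives q* = 2907/13 and p* = 6040/13.
With the rebate, buyers effectively pay pb = ps − 105, where ps is the price sellers receive.
On the curves, pb = 1210 - (10/3)q and ps = 241 + q; the wedge ps − pb = 105 gives 241 + q − (1210 - (10/3)q) = 105, so q' = 3222/13.
Then pb = 1210 − (10/3)·(3222/13) = 4990/13 and ps = 241 + 1·(3222/13) = 6355/13.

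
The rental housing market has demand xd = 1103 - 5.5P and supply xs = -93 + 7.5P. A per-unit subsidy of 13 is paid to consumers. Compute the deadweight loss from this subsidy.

Pre-subsidy: 1103 - 5.5P = -93 + 7.5P gives P* = 92, x* = 597.
With the rebate, buyers effectively pay Pb = Ps − 13, where Ps is the price sellers receive.
Demand in terms of Ps becomes xd = 1103 − 5.5(Ps − 13) = 1174.5 - 5.5Ps. Setting this equal to supply: 1174.5 - 5.5Ps = -93 + 7.5Ps, so Ps = 97.5.
Buyers pay Pb = 97.5 − 13 = 84.5; x' = -93 + 7.5·97.5 = 638.25.
The subsidy expands output by 638.25 − 597 = 41.25 past the efficient level; on those units the gap between marginal cost and willingness to pay runs from 0 up to 13.
DWL = ½ × 13 × 41.25 = 268.125.

Deadweight loss = 268.125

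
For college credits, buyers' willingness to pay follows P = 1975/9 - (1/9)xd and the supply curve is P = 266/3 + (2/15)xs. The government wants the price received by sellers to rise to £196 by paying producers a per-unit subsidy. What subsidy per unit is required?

Required subsidy s = £66 per unit

At a seller price of 196, quantity supplied is -665 + 7.5·196 = 805.
Buyers absorb 805 only when they pay Pb = 1975/9 − (1/9)·805 = 130.
s = Ps − Pb = 196 − 130 = 66.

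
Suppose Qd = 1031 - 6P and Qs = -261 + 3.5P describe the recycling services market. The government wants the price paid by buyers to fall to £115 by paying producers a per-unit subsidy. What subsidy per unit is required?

At a buyer price of 115, quantity demanded is 1031 − 6·115 = 341.
Sellers supply 341 only when they receive Ps with -261 + 3.5·Ps = 341, i.e. Ps = 172.
s = Ps − Pb = 172 − 115 = 57.

Required subsidy s = £57 per unit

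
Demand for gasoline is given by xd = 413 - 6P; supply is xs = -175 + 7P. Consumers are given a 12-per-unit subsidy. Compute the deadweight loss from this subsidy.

Deadweight loss = 3024/13

Pre-subsidy: 413 - 6P = -175 + 7P gives P* = 588/13, x* = 1841/13.
With the rebate, buyers effectively pay Pb = Ps − 12, where Ps is the price sellers receive.
Demand in terms of Ps becomes xd = 413 − 6(Ps − 12) = 485 - 6Ps. Setting this equal to supply: 485 - 6Ps = -175 + 7Ps, so Ps = 660/13.
Buyers pay Pb = 660/13 − 12 = 504/13; x' = -175 + 7·(660/13) = 2345/13.
The subsidy expands output by 2345/13 − 1841/13 = 504/13 past the efficient level; on those units the gap between marginal cost and willingness to pay runs from 0 up to 12.
DWL = ½ × 12 × 504/13 = 3024/13.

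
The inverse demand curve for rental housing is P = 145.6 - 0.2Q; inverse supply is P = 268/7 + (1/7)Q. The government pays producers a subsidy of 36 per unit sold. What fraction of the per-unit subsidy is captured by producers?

Pre-subsidy: 145.6 - 0.2Q = 268/7 + (1/7)Q gives Q* = 313 and P* = 83.
With the subsidy, sellers receive Ps = Pb + 36 for each unit, where Pb is the price buyers pay.
On the curves, Pb = 145.6 - 0.2Q and Ps = 268/7 + (1/7)Q; the wedge Ps − Pb = 36 gives 268/7 + (1/7)Q − (145.6 - 0.2Q) = 36, so Q' = 418.
Then Pb = 145.6 − 0.2·418 = 62 and Ps = 268/7 + (1/7)·418 = 98.
Buyers' price falls by P* − Pb = 83 − 62 = 21; sellers' price rises by Ps − P* = 98 − 83 = 15.
So producers capture 15/36 = 5/12 of each unit of subsidy.

Producer share = 5/12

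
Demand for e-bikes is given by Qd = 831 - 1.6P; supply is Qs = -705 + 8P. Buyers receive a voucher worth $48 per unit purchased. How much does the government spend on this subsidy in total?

Pre-subsidy: 831 - 1.6P = -705 + 8P gives P* = 160, Q* = 575.
With the rebate, buyers effectively pay Pb = Ps − 48, where Ps is the price sellers receive.
Demand in terms of Ps becomes Qd = 831 − 1.6(Ps − 48) = 907.8 - 1.6Ps. Setting this equal to supply: 907.8 - 1.6Ps = -705 + 8Ps, so Ps = 168.
Buyers pay Pb = 168 − 48 = 120; Q' = -705 + 8·168 = 639.
Government outlay = subsidy × quantity = 48 × 639 = 30672.

Government cost = $30672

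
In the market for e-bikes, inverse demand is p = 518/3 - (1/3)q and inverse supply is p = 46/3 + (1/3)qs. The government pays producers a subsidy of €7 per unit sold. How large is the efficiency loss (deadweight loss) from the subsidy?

Deadweight loss = €36.75

Pre-subsidy: 518/3 - (1/3)q = 46/3 + (1/3)q gives q* = 236 and p* = 94.
With the subsidy, sellers receive ps = pb + 7 for each unit, where pb is the price buyers pay.
On the curves, pb = 518/3 - (1/3)q and ps = 46/3 + (1/3)q; the wedge ps − pb = 7 gives 46/3 + (1/3)q − (518/3 - (1/3)q) = 7, so q' = 246.5.
Then pb = 518/3 − (1/3)·246.5 = 90.5 and ps = 46/3 + (1/3)·246.5 = 97.5.
The subsidy expands output by 246.5 − 236 = 10.5 past the efficient level; on those units the gap between marginal cost and willingness to pay runs from 0 up to 7.
DWL = ½ × 7 × 10.5 = 36.75.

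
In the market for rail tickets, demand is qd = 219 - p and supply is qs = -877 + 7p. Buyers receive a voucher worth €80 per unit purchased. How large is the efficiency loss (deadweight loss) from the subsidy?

Pre-subsidy: 219 - p = -877 + 7p gives p* = 137, q* = 82.
With the rebate, buyers effectively pay pb = ps − 80, where ps is the price sellers receive.
Demand in terms of ps becomes qd = 219 − 1(ps − 80) = 299 - ps. Setting this equal to supply: 299 - ps = -877 + 7ps, so ps = 147.
Buyers pay pb = 147 − 80 = 67; q' = -877 + 7·147 = 152.
The subsidy expands output by 152 − 82 = 70 past the efficient level; on those units the gap between marginal cost and willingness to pay runs from 0 up to 80.
DWL = ½ × 80 × 70 = 2800.

Deadweight loss = €2800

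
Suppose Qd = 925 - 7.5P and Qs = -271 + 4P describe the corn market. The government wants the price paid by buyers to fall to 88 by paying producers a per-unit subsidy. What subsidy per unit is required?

Required subsidy s = 46 per unit

At a buyer price of 88, quantity demanded is 925 − 7.5·88 = 265.
Sellers supply 265 only when they receive Ps with -271 + 4·Ps = 265, i.e. Ps = 134.
s = Ps − Pb = 134 − 88 = 46.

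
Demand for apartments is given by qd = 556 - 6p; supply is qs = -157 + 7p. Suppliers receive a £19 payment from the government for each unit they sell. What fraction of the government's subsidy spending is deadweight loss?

DWL / government spending = 399/3748

Pre-subsidy: 556 - 6p = -157 + 7p gives p* = 713/13, q* = 2950/13.
With the subsidy, sellers receive ps = pb + 19 for each unit, where pb is the price buyers pay.
Supply in terms of pb becomes qs = -157 + 7(pb + 19) = -24 + 7pb. Setting this equal to demand: 556 - 6pb = -24 + 7pb, so pb = 580/13.
Sellers receive ps = 580/13 + 19 = 827/13; q' = 556 − 6·(580/13) = 3748/13.
ΔCS = ½(2950/13 + 3748/13)(713/13 − 580/13) = 445417/169; ΔPS = ½(2950/13 + 3748/13)(827/13 − 713/13) = 381786/169.
Government spending = 19 × 3748/13 = 71212/13.
DWL = ½ × 19 × (3748/13 − 2950/13) = 7581/13; fraction = (7581/13) / (71212/13) = 399/3748.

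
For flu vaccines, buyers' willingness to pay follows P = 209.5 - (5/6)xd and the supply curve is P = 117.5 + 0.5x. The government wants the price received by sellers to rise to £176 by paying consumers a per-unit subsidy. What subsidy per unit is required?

At a seller price of 176, quantity supplied is -235 + 2·176 = 117.
Buyers absorb 117 only when they pay Pb = 209.5 − (5/6)·117 = 112.
s = Ps − Pb = 176 − 112 = 64.

Required subsidy s = £64 per unit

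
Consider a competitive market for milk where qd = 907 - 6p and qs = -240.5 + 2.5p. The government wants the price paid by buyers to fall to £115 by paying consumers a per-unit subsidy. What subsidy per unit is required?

Required subsidy s = £68 per unit

At a buyer price of 115, quantity demanded is 907 − 6·115 = 217.
Sellers supply 217 only when they receive ps with -240.5 + 2.5·ps = 217, i.e. ps = 183.
s = ps − pb = 183 − 115 = 68.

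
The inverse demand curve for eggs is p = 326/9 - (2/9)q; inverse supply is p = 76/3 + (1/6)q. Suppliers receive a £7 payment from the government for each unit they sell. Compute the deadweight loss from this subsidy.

Deadweight loss = £63

Pre-subsidy: 326/9 - (2/9)q = 76/3 + (1/6)q gives q* = 28 and p* = 30.
With the subsidy, sellers receive ps = pb + 7 for each unit, where pb is the price buyers pay.
On the curves, pb = 326/9 - (2/9)q and ps = 76/3 + (1/6)q; the wedge ps − pb = 7 gives 76/3 + (1/6)q − (326/9 - (2/9)q) = 7, so q' = 46.
Then pb = 326/9 − (2/9)·46 = 26 and ps = 76/3 + (1/6)·46 = 33.
The subsidy expands output by 46 − 28 = 18 past the efficient level; on those units the gap between marginal cost and willingness to pay runs from 0 up to 7.
DWL = ½ × 7 × 18 = 63.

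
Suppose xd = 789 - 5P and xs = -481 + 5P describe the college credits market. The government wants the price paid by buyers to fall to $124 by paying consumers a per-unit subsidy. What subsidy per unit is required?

At a buyer price of 124, quantity demanded is 789 − 5·124 = 169.
Sellers supply 169 only when they receive Ps with -481 + 5·Ps = 169, i.e. Ps = 130.
s = Ps − Pb = 130 − 124 = 6.

Required subsidy s = $6 per unit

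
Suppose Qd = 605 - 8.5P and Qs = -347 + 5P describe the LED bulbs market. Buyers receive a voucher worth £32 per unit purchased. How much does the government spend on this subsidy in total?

Government cost = 10208/3

Pre-subsidy: 605 - 8.5P = -347 + 5P gives P* = 1904/27, Q* = 151/27.
With the rebate, buyers effectively pay Pb = Ps − 32, where Ps is the price sellers receive.
Demand in terms of Ps becomes Qd = 605 − 8.5(Ps − 32) = 877 - 8.5Ps. Setting this equal to supply: 877 - 8.5Ps = -347 + 5Ps, so Ps = 272/3.
Buyers pay Pb = 272/3 − 32 = 176/3; Q' = -347 + 5·(272/3) = 319/3.
Government outlay = subsidy × quantity = 32 × 319/3 = 10208/3.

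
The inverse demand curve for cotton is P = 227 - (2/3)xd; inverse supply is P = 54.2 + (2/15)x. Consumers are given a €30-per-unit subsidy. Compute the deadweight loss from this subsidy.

Pre-subsidy: 227 - (2/3)x = 54.2 + (2/15)x gives x* = 216 and P* = 83.
With the rebate, buyers effectively pay Pb = Ps − 30, where Ps is the price sellers receive.
On the curves, Pb = 227 - (2/3)x and Ps = 54.2 + (2/15)x; the wedge Ps − Pb = 30 gives 54.2 + (2/15)x − (227 - (2/3)x) = 30, so x' = 253.5.
Then Pb = 227 − (2/3)·253.5 = 58 and Ps = 54.2 + (2/15)·253.5 = 88.
The subsidy expands output by 253.5 − 216 = 37.5 past the efficient level; on those units the gap between marginal cost and willingness to pay runs from 0 up to 30.
DWL = ½ × 30 × 37.5 = 562.5.

Deadweight loss = €562.5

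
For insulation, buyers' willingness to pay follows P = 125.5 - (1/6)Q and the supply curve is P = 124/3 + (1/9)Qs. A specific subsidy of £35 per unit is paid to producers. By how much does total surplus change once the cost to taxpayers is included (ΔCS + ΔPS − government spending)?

Net change in total surplus = -£2205

Pre-subsidy: 125.5 - (1/6)Q = 124/3 + (1/9)Q gives Q* = 303 and P* = 75.
With the subsidy, sellers receive Ps = Pb + 35 for each unit, where Pb is the price buyers pay.
On the curves, Pb = 125.5 - (1/6)Q and Ps = 124/3 + (1/9)Q; the wedge Ps − Pb = 35 gives 124/3 + (1/9)Q − (125.5 - (1/6)Q) = 35, so Q' = 429.
Then Pb = 125.5 − (1/6)·429 = 54 and Ps = 124/3 + (1/9)·429 = 89.
ΔCS = ½(303 + 429)(75 − 54) = 7686; ΔPS = ½(303 + 429)(89 − 75) = 5124.
Government spending = 35 × 429 = 15015.
Net change = 7686 + 5124 − 15015 = -2205. The loss equals the DWL triangle ½·35·126.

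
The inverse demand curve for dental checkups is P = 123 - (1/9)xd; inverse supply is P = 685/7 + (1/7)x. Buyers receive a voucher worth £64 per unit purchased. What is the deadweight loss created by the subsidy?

Pre-subsidy: 123 - (1/9)x = 685/7 + (1/7)x gives x* = 99 and P* = 112.
With the rebate, buyers effectively pay Pb = Ps − 64, where Ps is the price sellers receive.
On the curves, Pb = 123 - (1/9)x and Ps = 685/7 + (1/7)x; the wedge Ps − Pb = 64 gives 685/7 + (1/7)x − (123 - (1/9)x) = 64, so x' = 351.
Then Pb = 123 − (1/9)·351 = 84 and Ps = 685/7 + (1/7)·351 = 148.
The subsidy expands output by 351 − 99 = 252 past the efficient level; on those units the gap between marginal cost and willingness to pay runs from 0 up to 64.
DWL = ½ × 64 × 252 = 8064.

Deadweight loss = £8064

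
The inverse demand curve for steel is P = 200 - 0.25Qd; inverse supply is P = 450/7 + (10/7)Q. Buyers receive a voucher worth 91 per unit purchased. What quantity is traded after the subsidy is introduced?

Q' = 6348/47

Pre-subsidy: 200 - 0.25Q = 450/7 + (10/7)Q gives Q* = 3800/47 and P* = 8450/47.
With the rebate, buyers effectively pay Pb = Ps − 91, where Ps is the price sellers receive.
On the curves, Pb = 200 - 0.25Q and Ps = 450/7 + (10/7)Q; the wedge Ps − Pb = 91 gives 450/7 + (10/7)Q − (200 - 0.25Q) = 91, so Q' = 6348/47.
Then Pb = 200 − 0.25·(6348/47) = 7813/47 and Ps = 450/7 + (10/7)·(6348/47) = 12090/47.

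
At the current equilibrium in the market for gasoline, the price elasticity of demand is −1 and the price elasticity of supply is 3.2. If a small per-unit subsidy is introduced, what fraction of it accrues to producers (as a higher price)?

For a small subsidy around the equilibrium, the benefit split depends on the relative slopes, which at a point are proportional to the elasticities.
Buyer share = εs/(εs + |εd|) = 3.2/(3.2 + 1) = 16/21; seller share = |εd|/(εs + |εd|) = 5/21.
So producers capture 5/21 of the subsidy.

Producer share = 5/21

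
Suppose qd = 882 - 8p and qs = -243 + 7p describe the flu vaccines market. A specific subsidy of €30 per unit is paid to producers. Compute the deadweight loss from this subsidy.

Pre-subsidy: 882 - 8p = -243 + 7p gives p* = 75, q* = 282.
With the subsidy, sellers receive ps = pb + 30 for each unit, where pb is the price buyers pay.
Supply in terms of pb becomes qs = -243 + 7(pb + 30) = -33 + 7pb. Setting this equal to demand: 882 - 8pb = -33 + 7pb, so pb = 61.
Sellers receive ps = 61 + 30 = 91; q' = 882 − 8·61 = 394.
The subsidy expands output by 394 − 282 = 112 past the efficient level; on those units the gap between marginal cost and willingness to pay runs from 0 up to 30.
DWL = ½ × 30 × 112 = 1680.

Deadweight loss = €1680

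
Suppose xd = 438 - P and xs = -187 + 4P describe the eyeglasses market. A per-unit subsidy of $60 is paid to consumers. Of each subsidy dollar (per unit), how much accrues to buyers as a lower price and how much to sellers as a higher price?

Pre-subsidy: 438 - P = -187 + 4P gives P* = 125, x* = 313.
With the rebate, buyers effectively pay Pb = Ps − 60, where Ps is the price sellers receive.
Demand in terms of Ps becomes xd = 438 − 1(Ps − 60) = 498 - Ps. Setting this equal to supply: 498 - Ps = -187 + 4Ps, so Ps = 137.
Buyers pay Pb = 137 − 60 = 77; x' = -187 + 4·137 = 361.
Buyers' price falls by P* − Pb = 125 − 77 = 48; sellers' price rises by Ps − P* = 137 − 125 = 12.

Buyers gain $48 per unit; sellers gain $12 per unit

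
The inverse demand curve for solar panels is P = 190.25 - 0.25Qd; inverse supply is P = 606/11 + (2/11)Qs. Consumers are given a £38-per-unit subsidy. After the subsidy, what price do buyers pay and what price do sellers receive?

Buyers pay £90; sellers receive £128

Pre-subsidy: 190.25 - 0.25Q = 606/11 + (2/11)Q gives Q* = 313 and P* = 112.
With the rebate, buyers effectively pay Pb = Ps − 38, where Ps is the price sellers receive.
On the curves, Pb = 190.25 - 0.25Q and Ps = 606/11 + (2/11)Q; the wedge Ps − Pb = 38 gives 606/11 + (2/11)Q − (190.25 - 0.25Q) = 38, so Q' = 401.
Then Pb = 190.25 − 0.25·401 = 90 and Ps = 606/11 + (2/11)·401 = 128.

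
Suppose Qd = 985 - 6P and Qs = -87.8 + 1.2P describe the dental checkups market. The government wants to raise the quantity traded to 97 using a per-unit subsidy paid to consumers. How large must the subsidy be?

At Q = 97, invert demand for the buyer price: Pb = (985 − 97)/6 = 148; invert supply for the seller price: Ps = (97 − (-87.8))/1.2 = 154.
The subsidy must fill the gap: s = Ps − Pb = 154 − 148 = 6.

Required subsidy s = 6 per unit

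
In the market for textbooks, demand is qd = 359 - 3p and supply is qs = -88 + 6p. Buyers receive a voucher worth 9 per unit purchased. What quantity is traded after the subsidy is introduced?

q' = 228

Pre-subsidy: 359 - 3p = -88 + 6p gives p* = 149/3, q* = 210.
With the rebate, buyers effectively pay pb = ps − 9, where ps is the price sellers receive.
Demand in terms of ps becomes qd = 359 − 3(ps − 9) = 386 - 3ps. Setting this equal to supply: 386 - 3ps = -88 + 6ps, so ps = 158/3.
Buyers pay pb = 158/3 − 9 = 131/3; q' = -88 + 6·(158/3) = 228.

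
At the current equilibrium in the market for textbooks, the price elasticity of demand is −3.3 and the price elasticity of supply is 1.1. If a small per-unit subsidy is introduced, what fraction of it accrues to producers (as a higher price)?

For a small subsidy around the equilibrium, the benefit split depends on the relative slopes, which at a point are proportional to the elasticities.
Buyer share = εs/(εs + |εd|) = 1.1/(1.1 + 3.3) = 0.25; seller share = |εd|/(εs + |εd|) = 0.75.
So producers capture 0.75 of the subsidy.

Producer share = 0.75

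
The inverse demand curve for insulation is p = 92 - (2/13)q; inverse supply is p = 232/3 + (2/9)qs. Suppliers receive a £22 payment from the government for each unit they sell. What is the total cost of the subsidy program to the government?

Pre-subsidy: 92 - (2/13)q = 232/3 + (2/9)q gives q* = 39 and p* = 86.
With the subsidy, sellers receive ps = pb + 22 for each unit, where pb is the price buyers pay.
On the curves, pb = 92 - (2/13)q and ps = 232/3 + (2/9)q; the wedge ps − pb = 22 gives 232/3 + (2/9)q − (92 - (2/13)q) = 22, so q' = 97.5.
Then pb = 92 − (2/13)·97.5 = 77 and ps = 232/3 + (2/9)·97.5 = 99.
Government outlay = subsidy × quantity = 22 × 97.5 = 2145.

Government cost = £2145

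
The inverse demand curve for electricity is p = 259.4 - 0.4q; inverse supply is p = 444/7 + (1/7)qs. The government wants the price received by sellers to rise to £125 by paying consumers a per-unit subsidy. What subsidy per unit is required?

At a seller price of 125, quantity supplied is -444 + 7·125 = 431.
Buyers absorb 431 only when they pay pb = 259.4 − 0.4·431 = 87.
s = ps − pb = 125 − 87 = 38.

Required subsidy s = £38 per unit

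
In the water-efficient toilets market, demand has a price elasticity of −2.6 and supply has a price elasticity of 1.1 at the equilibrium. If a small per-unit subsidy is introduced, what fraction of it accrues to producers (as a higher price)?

Producer share = 26/37

For a small subsidy around the equilibrium, the benefit split depends on the relative slopes, which at a point are proportional to the elasticities.
Buyer share = εs/(εs + |εd|) = 1.1/(1.1 + 2.6) = 11/37; seller share = |εd|/(εs + |εd|) = 26/37.
So producers capture 26/37 of the subsidy.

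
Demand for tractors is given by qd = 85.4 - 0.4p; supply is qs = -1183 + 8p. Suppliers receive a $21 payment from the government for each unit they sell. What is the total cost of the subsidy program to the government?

Pre-subsidy: 85.4 - 0.4p = -1183 + 8p gives p* = 151, q* = 25.
With the subsidy, sellers receive ps = pb + 21 for each unit, where pb is the price buyers pay.
Supply in terms of pb becomes qs = -1183 + 8(pb + 21) = -1015 + 8pb. Setting this equal to demand: 85.4 - 0.4pb = -1015 + 8pb, so pb = 131.
Sellers receive ps = 131 + 21 = 152; q' = 85.4 − 0.4·131 = 33.
Government outlay = subsidy × quantity = 21 × 33 = 693.

Government cost = $693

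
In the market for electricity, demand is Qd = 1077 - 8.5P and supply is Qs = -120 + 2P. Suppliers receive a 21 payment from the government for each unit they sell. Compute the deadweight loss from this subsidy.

Pre-subsidy: 1077 - 8.5P = -120 + 2P gives P* = 114, Q* = 108.
With the subsidy, sellers receive Ps = Pb + 21 for each unit, where Pb is the price buyers pay.
Supply in terms of Pb becomes Qs = -120 + 2(Pb + 21) = -78 + 2Pb. Setting this equal to demand: 1077 - 8.5Pb = -78 + 2Pb, so Pb = 110.
Sellers receive Ps = 110 + 21 = 131; Q' = 1077 − 8.5·110 = 142.
The subsidy expands output by 142 − 108 = 34 past the efficient level; on those units the gap between marginal cost and willingness to pay runs from 0 up to 21.
DWL = ½ × 21 × 34 = 357.

Deadweight loss = 357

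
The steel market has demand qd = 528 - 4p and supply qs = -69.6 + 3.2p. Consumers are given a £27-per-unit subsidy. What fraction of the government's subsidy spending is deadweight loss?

DWL / government spending = 6/61

Pre-subsidy: 528 - 4p = -69.6 + 3.2p gives p* = 83, q* = 196.
With the rebate, buyers effectively pay pb = ps − 27, where ps is the price sellers receive.
Demand in terms of ps becomes qd = 528 − 4(ps − 27) = 636 - 4ps. Setting this equal to supply: 636 - 4ps = -69.6 + 3.2ps, so ps = 98.
Buyers pay pb = 98 − 27 = 71; q' = -69.6 + 3.2·98 = 244.
ΔCS = ½(196 + 244)(83 − 71) = 2640; ΔPS = ½(196 + 244)(98 − 83) = 3300.
Government spending = 27 × 244 = 6588.
DWL = ½ × 27 × (244 − 196) = 648; fraction = 648 / 6588 = 6/61.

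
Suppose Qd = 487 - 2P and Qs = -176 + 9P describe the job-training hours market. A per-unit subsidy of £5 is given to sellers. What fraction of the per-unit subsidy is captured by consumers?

Pre-subsidy: 487 - 2P = -176 + 9P gives P* = 663/11, Q* = 4031/11.
With the subsidy, sellers receive Ps = Pb + 5 for each unit, where Pb is the price buyers pay.
Supply in terms of Pb becomes Qs = -176 + 9(Pb + 5) = -131 + 9Pb. Setting this equal to demand: 487 - 2Pb = -131 + 9Pb, so Pb = 618/11.
Sellers receive Ps = 618/11 + 5 = 673/11; Q' = 487 − 2·(618/11) = 4121/11.
Buyers' price falls by P* − Pb = 663/11 − 618/11 = 45/11; sellers' price rises by Ps − P* = 673/11 − 663/11 = 10/11.
So consumers capture (45/11)/5 = 9/11 of each unit of subsidy.

Consumer share = 9/11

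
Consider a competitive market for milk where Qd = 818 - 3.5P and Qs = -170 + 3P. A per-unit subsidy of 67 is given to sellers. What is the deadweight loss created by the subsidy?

Deadweight loss = 94269/26

Pre-subsidy: 818 - 3.5P = -170 + 3P gives P* = 152, Q* = 286.
With the subsidy, sellers receive Ps = Pb + 67 for each unit, where Pb is the price buyers pay.
Supply in terms of Pb becomes Qs = -170 + 3(Pb + 67) = 31 + 3Pb. Setting this equal to demand: 818 - 3.5Pb = 31 + 3Pb, so Pb = 1574/13.
Sellers receive Ps = 1574/13 + 67 = 2445/13; Q' = 818 − 3.5·(1574/13) = 5125/13.
The subsidy expands output by 5125/13 − 286 = 1407/13 past the efficient level; on those units the gap between marginal cost and willingness to pay runs from 0 up to 67.
DWL = ½ × 67 × 1407/13 = 94269/26.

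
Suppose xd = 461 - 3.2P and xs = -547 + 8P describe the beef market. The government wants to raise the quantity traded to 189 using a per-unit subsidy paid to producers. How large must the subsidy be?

Required subsidy s = 7 per unit

At x = 189, invert demand for the buyer price: Pb = (461 − 189)/3.2 = 85; invert supply for the seller price: Ps = (189 − (-547))/8 = 92.
The subsidy must fill the gap: s = Ps − Pb = 92 − 85 = 7.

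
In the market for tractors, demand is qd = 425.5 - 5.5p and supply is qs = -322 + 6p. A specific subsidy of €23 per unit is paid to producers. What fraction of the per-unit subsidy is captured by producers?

Pre-subsidy: 425.5 - 5.5p = -322 + 6p gives p* = 65, q* = 68.
With the subsidy, sellers receive ps = pb + 23 for each unit, where pb is the price buyers pay.
Supply in terms of pb becomes qs = -322 + 6(pb + 23) = -184 + 6pb. Setting this equal to demand: 425.5 - 5.5pb = -184 + 6pb, so pb = 53.
Sellers receive ps = 53 + 23 = 76; q' = 425.5 − 5.5·53 = 134.
Buyers' price falls by p* − pb = 65 − 53 = 12; sellers' price rises by ps − p* = 76 − 65 = 11.
So producers capture 11/23 = 11/23 of each unit of subsidy.

Producer share = 11/23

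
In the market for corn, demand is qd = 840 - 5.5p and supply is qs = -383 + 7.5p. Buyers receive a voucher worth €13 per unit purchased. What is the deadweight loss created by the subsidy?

Pre-subsidy: 840 - 5.5p = -383 + 7.5p gives p* = 1223/13, q* = 8387/26.
With the rebate, buyers effectively pay pb = ps − 13, where ps is the price sellers receive.
Demand in terms of ps becomes qd = 840 − 5.5(ps − 13) = 911.5 - 5.5ps. Setting this equal to supply: 911.5 - 5.5ps = -383 + 7.5ps, so ps = 2589/26.
Buyers pay pb = 2589/26 − 13 = 2251/26; q' = -383 + 7.5·(2589/26) = 18919/52.
The subsidy expands output by 18919/52 − 8387/26 = 41.25 past the efficient level; on those units the gap between marginal cost and willingness to pay runs from 0 up to 13.
DWL = ½ × 13 × 41.25 = 268.125.

Deadweight loss = €268.125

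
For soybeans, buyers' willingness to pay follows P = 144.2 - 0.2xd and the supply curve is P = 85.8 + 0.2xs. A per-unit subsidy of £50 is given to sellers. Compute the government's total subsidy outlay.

Government cost = £13550

Pre-subsidy: 144.2 - 0.2x = 85.8 + 0.2x gives x* = 146 and P* = 115.
With the subsidy, sellers receive Ps = Pb + 50 for each unit, where Pb is the price buyers pay.
On the curves, Pb = 144.2 - 0.2x and Ps = 85.8 + 0.2x; the wedge Ps − Pb = 50 gives 85.8 + 0.2x − (144.2 - 0.2x) = 50, so x' = 271.
Then Pb = 144.2 − 0.2·271 = 90 and Ps = 85.8 + 0.2·271 = 140.
Government outlay = subsidy × quantity = 50 × 271 = 13550.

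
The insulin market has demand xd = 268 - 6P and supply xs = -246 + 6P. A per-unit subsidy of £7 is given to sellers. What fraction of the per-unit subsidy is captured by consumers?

Pre-subsidy: 268 - 6P = -246 + 6P gives P* = 257/6, x* = 11.
With the subsidy, sellers receive Ps = Pb + 7 for each unit, where Pb is the price buyers pay.
Supply in terms of Pb becomes xs = -246 + 6(Pb + 7) = -204 + 6Pb. Setting this equal to demand: 268 - 6Pb = -204 + 6Pb, so Pb = 118/3.
Sellers receive Ps = 118/3 + 7 = 139/3; x' = 268 − 6·(118/3) = 32.
Buyers' price falls by P* − Pb = 257/6 − 118/3 = 3.5; sellers' price rises by Ps − P* = 139/3 − 257/6 = 3.5.
So consumers capture 3.5/7 = 0.5 of each unit of subsidy.

Consumer share = 0.5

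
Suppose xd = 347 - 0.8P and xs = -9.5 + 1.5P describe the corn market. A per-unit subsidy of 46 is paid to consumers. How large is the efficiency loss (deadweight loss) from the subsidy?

Pre-subsidy: 347 - 0.8P = -9.5 + 1.5P gives P* = 155, x* = 223.
With the rebate, buyers effectively pay Pb = Ps − 46, where Ps is the price sellers receive.
Demand in terms of Ps becomes xd = 347 − 0.8(Ps − 46) = 383.8 - 0.8Ps. Setting this equal to supply: 383.8 - 0.8Ps = -9.5 + 1.5Ps, so Ps = 171.
Buyers pay Pb = 171 − 46 = 125; x' = -9.5 + 1.5·171 = 247.
The subsidy expands output by 247 − 223 = 24 past the efficient level; on those units the gap between marginal cost and willingness to pay runs from 0 up to 46.
DWL = ½ × 46 × 24 = 552.

Deadweight loss = 552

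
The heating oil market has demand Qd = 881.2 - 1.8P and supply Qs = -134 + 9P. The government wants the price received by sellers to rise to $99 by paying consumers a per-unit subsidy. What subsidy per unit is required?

At a seller price of 99, quantity supplied is -134 + 9·99 = 757.
Buyers absorb 757 only when they pay Pb with 881.2 − 1.8·Pb = 757, i.e. Pb = 69.
s = Ps − Pb = 99 − 69 = 30.

Required subsidy s = $30 per unit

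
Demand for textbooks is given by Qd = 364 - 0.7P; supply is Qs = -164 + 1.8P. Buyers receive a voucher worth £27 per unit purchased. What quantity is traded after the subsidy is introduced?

Pre-subsidy: 364 - 0.7P = -164 + 1.8P gives P* = 211.2, Q* = 216.16.
With the rebate, buyers effectively pay Pb = Ps − 27, where Ps is the price sellers receive.
Demand in terms of Ps becomes Qd = 364 − 0.7(Ps − 27) = 382.9 - 0.7Ps. Setting this equal to supply: 382.9 - 0.7Ps = -164 + 1.8Ps, so Ps = 218.76.
Buyers pay Pb = 218.76 − 27 = 191.76; Q' = -164 + 1.8·218.76 = 229.768.

Q' = 229.768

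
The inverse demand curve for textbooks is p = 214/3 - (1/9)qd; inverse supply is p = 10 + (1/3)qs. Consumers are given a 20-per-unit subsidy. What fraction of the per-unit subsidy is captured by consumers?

Consumer share = 0.25

Pre-subsidy: 214/3 - (1/9)q = 10 + (1/3)q gives q* = 138 and p* = 56.
With the rebate, buyers effectively pay pb = ps − 20, where ps is the price sellers receive.
On the curves, pb = 214/3 - (1/9)q and ps = 10 + (1/3)q; the wedge ps − pb = 20 gives 10 + (1/3)q − (214/3 - (1/9)q) = 20, so q' = 183.
Then pb = 214/3 − (1/9)·183 = 51 and ps = 10 + (1/3)·183 = 71.
Buyers' price falls by p* − pb = 56 − 51 = 5; sellers' price rises by ps − p* = 71 − 56 = 15.
So consumers capture 5/20 = 0.25 of each unit of subsidy.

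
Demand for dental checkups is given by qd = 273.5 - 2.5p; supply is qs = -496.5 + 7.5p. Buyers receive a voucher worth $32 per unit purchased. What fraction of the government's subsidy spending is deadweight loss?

Pre-subsidy: 273.5 - 2.5p = -496.5 + 7.5p gives p* = 77, q* = 81.
With the rebate, buyers effectively pay pb = ps − 32, where ps is the price sellers receive.
Demand in terms of ps becomes qd = 273.5 − 2.5(ps − 32) = 353.5 - 2.5ps. Setting this equal to supply: 353.5 - 2.5ps = -496.5 + 7.5ps, so ps = 85.
Buyers pay pb = 85 − 32 = 53; q' = -496.5 + 7.5·85 = 141.
ΔCS = ½(81 + 141)(77 − 53) = 2664; ΔPS = ½(81 + 141)(85 − 77) = 888.
Government spending = 32 × 141 = 4512.
DWL = ½ × 32 × (141 − 81) = 960; fraction = 960 / 4512 = 10/47.

DWL / government spending = 10/47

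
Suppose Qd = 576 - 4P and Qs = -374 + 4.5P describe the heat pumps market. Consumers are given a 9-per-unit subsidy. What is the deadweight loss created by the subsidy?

Deadweight loss = 1458/17

Pre-subsidy: 576 - 4P = -374 + 4.5P gives P* = 1900/17, Q* = 2192/17.
With the rebate, buyers effectively pay Pb = Ps − 9, where Ps is the price sellers receive.
Demand in terms of Ps becomes Qd = 576 − 4(Ps − 9) = 612 - 4Ps. Setting this equal to supply: 612 - 4Ps = -374 + 4.5Ps, so Ps = 116.
Buyers pay Pb = 116 − 9 = 107; Q' = -374 + 4.5·116 = 148.
The subsidy expands output by 148 − 2192/17 = 324/17 past the efficient level; on those units the gap between marginal cost and willingness to pay runs from 0 up to 9.
DWL = ½ × 9 × 324/17 = 1458/17.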